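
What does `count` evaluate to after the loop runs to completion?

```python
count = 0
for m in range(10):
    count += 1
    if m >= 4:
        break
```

Let's trace through this code step by step.

Initialize: count = 0
Entering loop: for m in range(10):
After iteration 1: m = 0, count = 1
After iteration 2: m = 1, count = 2
After iteration 3: m = 2, count = 3
After iteration 4: m = 3, count = 4
After iteration 5: m = 4, count = 5
Loop ends.

Final answer: 5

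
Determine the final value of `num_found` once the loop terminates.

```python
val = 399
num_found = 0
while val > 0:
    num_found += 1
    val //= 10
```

Let's trace through this code step by step.

Initialize: val = 399
Initialize: num_found = 0
Entering loop: while val > 0:
After iteration 1: val = 39, num_found = 1
After iteration 2: val = 3, num_found = 2
After iteration 3: val = 0, num_found = 3
Loop ends.

Final answer: 3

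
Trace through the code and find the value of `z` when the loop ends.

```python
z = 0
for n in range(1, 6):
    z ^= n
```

Let's trace through this code step by step.

Initialize: z = 0
Entering loop: for n in range(1, 6):
After iteration 1: n = 1, z = 1
After iteration 2: n = 2, z = 3
After iteration 3: n = 3, z = 0
After iteration 4: n = 4, z = 4
After iteration 5: n = 5, z = 1
Loop ends.

Final answer: 1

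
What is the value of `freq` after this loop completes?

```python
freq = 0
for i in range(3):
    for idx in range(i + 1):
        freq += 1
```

Let's trace through this code step by step.

Initialize: freq = 0
Entering loop: for i in range(3):
After iteration 1: i = 0, freq = 1, idx = 0
After iteration 2: i = 1, freq = 3, idx = 1
After iteration 3: i = 2, freq = 6, idx = 2
Loop ends.

Final answer: 6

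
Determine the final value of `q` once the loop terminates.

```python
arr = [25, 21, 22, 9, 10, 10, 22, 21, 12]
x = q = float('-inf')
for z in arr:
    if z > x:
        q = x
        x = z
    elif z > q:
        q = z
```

Let's trace through this code step by step.

Initialize: arr = [25, 21, 22, 9, 10, 10, 22, 21, 12]
Initialize: x = -inf
Initialize: q = -inf
Entering loop: for z in arr:
After iteration 1: z = 25, x = 25, q = -inf
After iteration 2: z = 21, x = 25, q = 21
After iteration 3: z = 22, x = 25, q = 22
After iteration 4: z = 9, x = 25, q = 22
After iteration 5: z = 10, x = 25, q = 22
After iteration 6: z = 10, x = 25, q = 22
After iteration 7: z = 22, x = 25, q = 22
After iteration 8: z = 21, x = 25, q = 22
After iteration 9: z = 12, x = 25, q = 22
Loop ends.

Final answer: 22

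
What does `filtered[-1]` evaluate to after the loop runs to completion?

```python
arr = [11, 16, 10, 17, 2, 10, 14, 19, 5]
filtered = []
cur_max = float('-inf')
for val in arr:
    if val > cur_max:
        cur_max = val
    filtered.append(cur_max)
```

Let's trace through this code step by step.

Initialize: arr = [11, 16, 10, 17, 2, 10, 14, 19, 5]
Initialize: filtered = []
Initialize: cur_max = -inf
Entering loop: for val in arr:
After iteration 1: val = 11, filtered = [11], cur_max = 11
After iteration 2: val = 16, filtered = [11, 16], cur_max = 16
After iteration 3: val = 10, filtered = [11, 16, 16], cur_max = 16
After iteration 4: val = 17, filtered = [11, 16, 16, 17], cur_max = 17
After iteration 5: val = 2, filtered = [11, 16, 16, 17, 17], cur_max = 17
After iteration 6: val = 10, filtered = [11, 16, 16, 17, 17, 17], cur_max = 17
After iteration 7: val = 14, filtered = [11, 16, 16, 17, 17, 17, 17], cur_max = 17
After iteration 8: val = 19, filtered = [11, 16, 16, 17, 17, 17, 17, 19], cur_max = 19
After iteration 9: val = 5, filtered = [11, 16, 16, 17, 17, 17, 17, 19, 19], cur_max = 19
Loop ends.
filtered[-1] = 19

Final answer: 19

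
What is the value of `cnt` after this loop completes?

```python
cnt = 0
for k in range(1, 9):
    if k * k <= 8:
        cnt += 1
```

Let's trace through this code step by step.

Initialize: cnt = 0
Entering loop: for k in range(1, 9):
After iteration 1: k = 1, cnt = 1
After iteration 2: k = 2, cnt = 2
After iteration 3: k = 3, cnt = 2
After iteration 4: k = 4, cnt = 2
After iteration 5: k = 5, cnt = 2
After iteration 6: k = 6, cnt = 2
After iteration 7: k = 7, cnt = 2
After iteration 8: k = 8, cnt = 2
Loop ends.

Final answer: 2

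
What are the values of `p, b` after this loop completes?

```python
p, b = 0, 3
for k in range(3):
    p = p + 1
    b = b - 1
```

Let's trace through this code step by step.

Initialize: p = 0
Initialize: b = 3
Entering loop: for k in range(3):
After iteration 1: k = 0, p = 1, b = 2
After iteration 2: k = 1, p = 2, b = 1
After iteration 3: k = 2, p = 3, b = 0
Loop ends.

Final answer: 3, 0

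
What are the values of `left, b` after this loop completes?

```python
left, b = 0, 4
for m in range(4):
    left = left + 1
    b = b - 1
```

Let's trace through this code step by step.

Initialize: left = 0
Initialize: b = 4
Entering loop: for m in range(4):
After iteration 1: m = 0, left = 1, b = 3
After iteration 2: m = 1, left = 2, b = 2
After iteration 3: m = 2, left = 3, b = 1
After iteration 4: m = 3, left = 4, b = 0
Loop ends.

Final answer: 4, 0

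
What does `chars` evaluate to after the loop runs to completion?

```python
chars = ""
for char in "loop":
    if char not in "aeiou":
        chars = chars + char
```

Let's trace through this code step by step.

Initialize: chars = ''
Entering loop: for char in "loop":
After iteration 1: char = 'l', chars = 'l'
After iteration 2: char = 'o', chars = 'l'
After iteration 3: char = 'o', chars = 'l'
After iteration 4: char = 'p', chars = 'lp'
Loop ends.

Final answer: 'lp'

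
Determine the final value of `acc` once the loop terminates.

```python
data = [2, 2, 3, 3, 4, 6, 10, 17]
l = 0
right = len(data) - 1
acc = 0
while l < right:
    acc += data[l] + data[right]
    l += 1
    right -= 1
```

Let's trace through this code step by step.

Initialize: data = [2, 2, 3, 3, 4, 6, 10, 17]
Initialize: l = 0
Initialize: right = 7
Initialize: acc = 0
Entering loop: while l < right:
After iteration 1: l = 1, right = 6, acc = 19
After iteration 2: l = 2, right = 5, acc = 31
After iteration 3: l = 3, right = 4, acc = 40
After iteration 4: l = 4, right = 3, acc = 47
Loop ends.

Final answer: 47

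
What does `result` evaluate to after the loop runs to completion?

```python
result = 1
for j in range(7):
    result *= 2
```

Let's trace through this code step by step.

Initialize: result = 1
Entering loop: for j in range(7):
After iteration 1: j = 0, result = 2
After iteration 2: j = 1, result = 4
After iteration 3: j = 2, result = 8
After iteration 4: j = 3, result = 16
After iteration 5: j = 4, result = 32
After iteration 6: j = 5, result = 64
After iteration 7: j = 6, result = 128
Loop ends.

Final answer: 128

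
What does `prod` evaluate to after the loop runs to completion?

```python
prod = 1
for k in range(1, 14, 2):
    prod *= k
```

Let's trace through this code step by step.

Initialize: prod = 1
Entering loop: for k in range(1, 14, 2):
After iteration 1: k = 1, prod = 1
After iteration 2: k = 3, prod = 3
After iteration 3: k = 5, prod = 15
After iteration 4: k = 7, prod = 105
After iteration 5: k = 9, prod = 945
After iteration 6: k = 11, prod = 10395
After iteration 7: k = 13, prod = 135135
Loop ends.

Final answer: 135135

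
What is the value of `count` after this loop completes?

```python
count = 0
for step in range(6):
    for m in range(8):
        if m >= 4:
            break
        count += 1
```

Let's trace through this code step by step.

Initialize: count = 0
Entering loop: for step in range(6):
After iteration 1: step = 0, count = 4
After iteration 2: step = 1, count = 8
After iteration 3: step = 2, count = 12
After iteration 4: step = 3, count = 16
After iteration 5: step = 4, count = 20
After iteration 6: step = 5, count = 24
Loop ends.

Final answer: 24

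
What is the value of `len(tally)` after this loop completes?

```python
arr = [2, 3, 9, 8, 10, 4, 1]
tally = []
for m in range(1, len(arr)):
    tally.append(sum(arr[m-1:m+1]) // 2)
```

Let's trace through this code step by step.

Initialize: arr = [2, 3, 9, 8, 10, 4, 1]
Initialize: tally = []
Entering loop: for m in range(1, len(arr)):
After iteration 1: m = 1, tally = [2]
After iteration 2: m = 2, tally = [2, 6]
After iteration 3: m = 3, tally = [2, 6, 8]
After iteration 4: m = 4, tally = [2, 6, 8, 9]
After iteration 5: m = 5, tally = [2, 6, 8, 9, 7]
After iteration 6: m = 6, tally = [2, 6, 8, 9, 7, 2]
Loop ends.
len(tally) = 6

Final answer: 6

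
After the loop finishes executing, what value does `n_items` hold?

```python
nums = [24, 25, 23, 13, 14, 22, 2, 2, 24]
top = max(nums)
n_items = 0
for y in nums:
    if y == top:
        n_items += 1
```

Let's trace through this code step by step.

Initialize: nums = [24, 25, 23, 13, 14, 22, 2, 2, 24]
Initialize: top = 25
Initialize: n_items = 0
Entering loop: for y in nums:
After iteration 1: y = 24, n_items = 0
After iteration 2: y = 25, n_items = 1
After iteration 3: y = 23, n_items = 1
After iteration 4: y = 13, n_items = 1
After iteration 5: y = 14, n_items = 1
After iteration 6: y = 22, n_items = 1
After iteration 7: y = 2, n_items = 1
After iteration 8: y = 2, n_items = 1
After iteration 9: y = 24, n_items = 1
Loop ends.

Final answer: 1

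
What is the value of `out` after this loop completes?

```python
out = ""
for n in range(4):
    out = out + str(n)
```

Let's trace through this code step by step.

Initialize: out = ''
Entering loop: for n in range(4):
After iteration 1: n = 0, out = '0'
After iteration 2: n = 1, out = '01'
After iteration 3: n = 2, out = '012'
After iteration 4: n = 3, out = '0123'
Loop ends.

Final answer: '0123'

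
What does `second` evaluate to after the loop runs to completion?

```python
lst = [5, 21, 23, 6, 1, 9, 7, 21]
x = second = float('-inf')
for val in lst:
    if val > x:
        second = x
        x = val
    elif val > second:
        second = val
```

Let's trace through this code step by step.

Initialize: lst = [5, 21, 23, 6, 1, 9, 7, 21]
Initialize: x = -inf
Initialize: second = -inf
Entering loop: for val in lst:
After iteration 1: val = 5, x = 5, second = -inf
After iteration 2: val = 21, x = 21, second = 5
After iteration 3: val = 23, x = 23, second = 21
After iteration 4: val = 6, x = 23, second = 21
After iteration 5: val = 1, x = 23, second = 21
After iteration 6: val = 9, x = 23, second = 21
After iteration 7: val = 7, x = 23, second = 21
After iteration 8: val = 21, x = 23, second = 21
Loop ends.

Final answer: 21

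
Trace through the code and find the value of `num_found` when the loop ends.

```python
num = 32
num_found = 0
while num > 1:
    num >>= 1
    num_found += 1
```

Let's trace through this code step by step.

Initialize: num = 32
Initialize: num_found = 0
Entering loop: while num > 1:
After iteration 1: num = 16, num_found = 1
After iteration 2: num = 8, num_found = 2
After iteration 3: num = 4, num_found = 3
After iteration 4: num = 2, num_found = 4
After iteration 5: num = 1, num_found = 5
Loop ends.

Final answer: 5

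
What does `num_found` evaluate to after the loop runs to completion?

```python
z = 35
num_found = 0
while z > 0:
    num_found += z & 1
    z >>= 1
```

Let's trace through this code step by step.

Initialize: z = 35
Initialize: num_found = 0
Entering loop: while z > 0:
After iteration 1: z = 17, num_found = 1
After iteration 2: z = 8, num_found = 2
After iteration 3: z = 4, num_found = 2
After iteration 4: z = 2, num_found = 2
After iteration 5: z = 1, num_found = 2
After iteration 6: z = 0, num_found = 3
Loop ends.

Final answer: 3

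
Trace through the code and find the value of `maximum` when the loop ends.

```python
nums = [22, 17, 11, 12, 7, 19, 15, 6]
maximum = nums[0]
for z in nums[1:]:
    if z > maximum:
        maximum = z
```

Let's trace through this code step by step.

Initialize: nums = [22, 17, 11, 12, 7, 19, 15, 6]
Initialize: maximum = 22
Entering loop: for z in nums[1:]:
After iteration 1: z = 17, maximum = 22
After iteration 2: z = 11, maximum = 22
After iteration 3: z = 12, maximum = 22
After iteration 4: z = 7, maximum = 22
After iteration 5: z = 19, maximum = 22
After iteration 6: z = 15, maximum = 22
After iteration 7: z = 6, maximum = 22
Loop ends.

Final answer: 22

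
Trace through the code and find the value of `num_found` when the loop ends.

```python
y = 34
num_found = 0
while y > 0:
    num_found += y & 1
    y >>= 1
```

Let's trace through this code step by step.

Initialize: y = 34
Initialize: num_found = 0
Entering loop: while y > 0:
After iteration 1: y = 17, num_found = 0
After iteration 2: y = 8, num_found = 1
After iteration 3: y = 4, num_found = 1
After iteration 4: y = 2, num_found = 1
After iteration 5: y = 1, num_found = 1
After iteration 6: y = 0, num_found = 2
Loop ends.

Final answer: 2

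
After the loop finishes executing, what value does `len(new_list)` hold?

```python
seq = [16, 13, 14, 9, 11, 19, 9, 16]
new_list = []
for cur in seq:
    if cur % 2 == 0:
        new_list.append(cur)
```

Let's trace through this code step by step.

Initialize: seq = [16, 13, 14, 9, 11, 19, 9, 16]
Initialize: new_list = []
Entering loop: for cur in seq:
After iteration 1: cur = 16, new_list = [16]
After iteration 2: cur = 13, new_list = [16]
After iteration 3: cur = 14, new_list = [16, 14]
After iteration 4: cur = 9, new_list = [16, 14]
After iteration 5: cur = 11, new_list = [16, 14]
After iteration 6: cur = 19, new_list = [16, 14]
After iteration 7: cur = 9, new_list = [16, 14]
After iteration 8: cur = 16, new_list = [16, 14, 16]
Loop ends.
len(new_list) = 3

Final answer: 3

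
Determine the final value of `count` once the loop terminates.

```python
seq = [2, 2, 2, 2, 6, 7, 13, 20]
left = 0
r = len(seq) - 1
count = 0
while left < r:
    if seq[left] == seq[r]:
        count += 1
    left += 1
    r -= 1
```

Let's trace through this code step by step.

Initialize: seq = [2, 2, 2, 2, 6, 7, 13, 20]
Initialize: left = 0
Initialize: r = 7
Initialize: count = 0
Entering loop: while left < r:
After iteration 1: left = 1, r = 6, count = 0
After iteration 2: left = 2, r = 5, count = 0
After iteration 3: left = 3, r = 4, count = 0
After iteration 4: left = 4, r = 3, count = 0
Loop ends.

Final answer: 0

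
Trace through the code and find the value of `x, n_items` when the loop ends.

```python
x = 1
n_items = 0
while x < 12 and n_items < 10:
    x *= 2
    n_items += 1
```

Let's trace through this code step by step.

Initialize: x = 1
Initialize: n_items = 0
Entering loop: while x < 12 and n_items < 10:
After iteration 1: x = 2, n_items = 1
After iteration 2: x = 4, n_items = 2
After iteration 3: x = 8, n_items = 3
After iteration 4: x = 16, n_items = 4
Loop ends.

Final answer: 16, 4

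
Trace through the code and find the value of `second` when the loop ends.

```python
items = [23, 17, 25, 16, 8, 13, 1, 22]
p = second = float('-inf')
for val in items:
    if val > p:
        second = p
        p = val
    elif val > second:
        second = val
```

Let's trace through this code step by step.

Initialize: items = [23, 17, 25, 16, 8, 13, 1, 22]
Initialize: p = -inf
Initialize: second = -inf
Entering loop: for val in items:
After iteration 1: val = 23, p = 23, second = -inf
After iteration 2: val = 17, p = 23, second = 17
After iteration 3: val = 25, p = 25, second = 23
After iteration 4: val = 16, p = 25, second = 23
After iteration 5: val = 8, p = 25, second = 23
After iteration 6: val = 13, p = 25, second = 23
After iteration 7: val = 1, p = 25, second = 23
After iteration 8: val = 22, p = 25, second = 23
Loop ends.

Final answer: 23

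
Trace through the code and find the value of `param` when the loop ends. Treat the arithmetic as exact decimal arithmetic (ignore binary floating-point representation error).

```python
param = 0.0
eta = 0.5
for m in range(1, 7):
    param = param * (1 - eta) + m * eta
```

Let's trace through this code step by step.

Initialize: param = 0.0
Initialize: eta = 0.5
Entering loop: for m in range(1, 7):
After iteration 1: m = 1, param = 0.5
After iteration 2: m = 2, param = 1.25
After iteration 3: m = 3, param = 2.125
After iteration 4: m = 4, param = 3.0625
After iteration 5: m = 5, param = 4.03125
After iteration 6: m = 6, param = 5.015625
Loop ends.

Final answer: 5.015625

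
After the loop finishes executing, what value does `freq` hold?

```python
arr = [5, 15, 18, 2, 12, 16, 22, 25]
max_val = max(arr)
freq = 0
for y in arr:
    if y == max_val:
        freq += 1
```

Let's trace through this code step by step.

Initialize: arr = [5, 15, 18, 2, 12, 16, 22, 25]
Initialize: max_val = 25
Initialize: freq = 0
Entering loop: for y in arr:
After iteration 1: y = 5, freq = 0
After iteration 2: y = 15, freq = 0
After iteration 3: y = 18, freq = 0
After iteration 4: y = 2, freq = 0
After iteration 5: y = 12, freq = 0
After iteration 6: y = 16, freq = 0
After iteration 7: y = 22, freq = 0
After iteration 8: y = 25, freq = 1
Loop ends.

Final answer: 1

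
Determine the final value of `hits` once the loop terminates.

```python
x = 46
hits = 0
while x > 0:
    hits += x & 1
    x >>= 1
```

Let's trace through this code step by step.

Initialize: x = 46
Initialize: hits = 0
Entering loop: while x > 0:
After iteration 1: x = 23, hits = 0
After iteration 2: x = 11, hits = 1
After iteration 3: x = 5, hits = 2
After iteration 4: x = 2, hits = 3
After iteration 5: x = 1, hits = 3
After iteration 6: x = 0, hits = 4
Loop ends.

Final answer: 4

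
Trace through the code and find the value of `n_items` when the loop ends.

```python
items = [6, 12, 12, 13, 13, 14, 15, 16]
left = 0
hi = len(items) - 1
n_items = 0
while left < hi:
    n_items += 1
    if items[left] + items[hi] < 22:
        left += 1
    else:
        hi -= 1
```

Let's trace through this code step by step.

Initialize: items = [6, 12, 12, 13, 13, 14, 15, 16]
Initialize: left = 0
Initialize: hi = 7
Initialize: n_items = 0
Entering loop: while left < hi:
After iteration 1: left = 0, hi = 6, n_items = 1
After iteration 2: left = 1, hi = 6, n_items = 2
After iteration 3: left = 1, hi = 5, n_items = 3
After iteration 4: left = 1, hi = 4, n_items = 4
After iteration 5: left = 1, hi = 3, n_items = 5
After iteration 6: left = 1, hi = 2, n_items = 6
After iteration 7: left = 1, hi = 1, n_items = 7
Loop ends.

Final answer: 7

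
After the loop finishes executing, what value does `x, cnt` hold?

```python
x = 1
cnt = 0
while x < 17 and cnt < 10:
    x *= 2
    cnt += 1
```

Let's trace through this code step by step.

Initialize: x = 1
Initialize: cnt = 0
Entering loop: while x < 17 and cnt < 10:
After iteration 1: x = 2, cnt = 1
After iteration 2: x = 4, cnt = 2
After iteration 3: x = 8, cnt = 3
After iteration 4: x = 16, cnt = 4
After iteration 5: x = 32, cnt = 5
Loop ends.

Final answer: 32, 5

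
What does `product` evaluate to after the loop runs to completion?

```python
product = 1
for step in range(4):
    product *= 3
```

Let's trace through this code step by step.

Initialize: product = 1
Entering loop: for step in range(4):
After iteration 1: step = 0, product = 3
After iteration 2: step = 1, product = 9
After iteration 3: step = 2, product = 27
After iteration 4: step = 3, product = 81
Loop ends.

Final answer: 81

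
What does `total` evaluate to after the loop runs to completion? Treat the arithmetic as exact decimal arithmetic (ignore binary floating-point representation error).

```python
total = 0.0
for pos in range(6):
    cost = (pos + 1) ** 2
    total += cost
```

Let's trace through this code step by step.

Initialize: total = 0.0
Entering loop: for pos in range(6):
After iteration 1: pos = 0, total = 1.0, cost = 1
After iteration 2: pos = 1, total = 5.0, cost = 4
After iteration 3: pos = 2, total = 14.0, cost = 9
After iteration 4: pos = 3, total = 30.0, cost = 16
After iteration 5: pos = 4, total = 55.0, cost = 25
After iteration 6: pos = 5, total = 91.0, cost = 36
Loop ends.

Final answer: 91.0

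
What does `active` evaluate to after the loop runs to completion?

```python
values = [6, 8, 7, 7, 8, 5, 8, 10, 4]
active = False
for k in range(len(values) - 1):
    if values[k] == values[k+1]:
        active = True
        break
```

Let's trace through this code step by step.

Initialize: values = [6, 8, 7, 7, 8, 5, 8, 10, 4]
Initialize: active = False
Entering loop: for k in range(len(values) - 1):
After iteration 1: k = 0, active = False
After iteration 2: k = 1, active = False
After iteration 3: k = 2, active = True
Loop ends.

Final answer: True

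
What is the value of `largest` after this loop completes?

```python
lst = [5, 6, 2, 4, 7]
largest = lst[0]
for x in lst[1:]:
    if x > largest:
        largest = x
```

Let's trace through this code step by step.

Initialize: lst = [5, 6, 2, 4, 7]
Initialize: largest = 5
Entering loop: for x in lst[1:]:
After iteration 1: x = 6, largest = 6
After iteration 2: x = 2, largest = 6
After iteration 3: x = 4, largest = 6
After iteration 4: x = 7, largest = 7
Loop ends.

Final answer: 7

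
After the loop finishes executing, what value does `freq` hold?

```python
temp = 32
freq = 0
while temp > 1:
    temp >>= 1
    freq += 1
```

Let's trace through this code step by step.

Initialize: temp = 32
Initialize: freq = 0
Entering loop: while temp > 1:
After iteration 1: temp = 16, freq = 1
After iteration 2: temp = 8, freq = 2
After iteration 3: temp = 4, freq = 3
After iteration 4: temp = 2, freq = 4
After iteration 5: temp = 1, freq = 5
Loop ends.

Final answer: 5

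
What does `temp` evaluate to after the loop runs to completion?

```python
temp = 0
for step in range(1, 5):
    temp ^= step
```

Let's trace through this code step by step.

Initialize: temp = 0
Entering loop: for step in range(1, 5):
After iteration 1: step = 1, temp = 1
After iteration 2: step = 2, temp = 3
After iteration 3: step = 3, temp = 0
After iteration 4: step = 4, temp = 4
Loop ends.

Final answer: 4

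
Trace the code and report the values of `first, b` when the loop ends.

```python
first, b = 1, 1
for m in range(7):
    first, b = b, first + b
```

Let's trace through this code step by step.

Initialize: first = 1
Initialize: b = 1
Entering loop: for m in range(7):
After iteration 1: m = 0, first = 1, b = 2
After iteration 2: m = 1, first = 2, b = 3
After iteration 3: m = 2, first = 3, b = 5
After iteration 4: m = 3, first = 5, b = 8
After iteration 5: m = 4, first = 8, b = 13
After iteration 6: m = 5, first = 13, b = 21
After iteration 7: m = 6, first = 21, b = 34
Loop ends.

Final answer: 21, 34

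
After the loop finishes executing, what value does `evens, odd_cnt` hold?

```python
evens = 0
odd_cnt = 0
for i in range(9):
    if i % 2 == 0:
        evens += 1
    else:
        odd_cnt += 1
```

Let's trace through this code step by step.

Initialize: evens = 0
Initialize: odd_cnt = 0
Entering loop: for i in range(9):
After iteration 1: i = 0, evens = 1, odd_cnt = 0
After iteration 2: i = 1, evens = 1, odd_cnt = 1
After iteration 3: i = 2, evens = 2, odd_cnt = 1
After iteration 4: i = 3, evens = 2, odd_cnt = 2
After iteration 5: i = 4, evens = 3, odd_cnt = 2
After iteration 6: i = 5, evens = 3, odd_cnt = 3
After iteration 7: i = 6, evens = 4, odd_cnt = 3
After iteration 8: i = 7, evens = 4, odd_cnt = 4
After iteration 9: i = 8, evens = 5, odd_cnt = 4
Loop ends.

Final answer: 5, 4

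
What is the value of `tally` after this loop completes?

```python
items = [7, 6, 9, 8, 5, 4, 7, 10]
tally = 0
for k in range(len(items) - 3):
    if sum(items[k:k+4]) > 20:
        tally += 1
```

Let's trace through this code step by step.

Initialize: items = [7, 6, 9, 8, 5, 4, 7, 10]
Initialize: tally = 0
Entering loop: for k in range(len(items) - 3):
After iteration 1: k = 0, tally = 1
After iteration 2: k = 1, tally = 2
After iteration 3: k = 2, tally = 3
After iteration 4: k = 3, tally = 4
After iteration 5: k = 4, tally = 5
Loop ends.

Final answer: 5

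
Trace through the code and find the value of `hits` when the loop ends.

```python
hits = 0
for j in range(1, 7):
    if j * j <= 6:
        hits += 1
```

Let's trace through this code step by step.

Initialize: hits = 0
Entering loop: for j in range(1, 7):
After iteration 1: j = 1, hits = 1
After iteration 2: j = 2, hits = 2
After iteration 3: j = 3, hits = 2
After iteration 4: j = 4, hits = 2
After iteration 5: j = 5, hits = 2
After iteration 6: j = 6, hits = 2
Loop ends.

Final answer: 2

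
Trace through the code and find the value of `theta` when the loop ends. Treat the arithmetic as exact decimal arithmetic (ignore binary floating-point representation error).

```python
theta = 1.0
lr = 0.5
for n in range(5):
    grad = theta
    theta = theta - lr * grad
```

Let's trace through this code step by step.

Initialize: theta = 1.0
Initialize: lr = 0.5
Entering loop: for n in range(5):
After iteration 1: n = 0, theta = 0.5, grad = 1.0
After iteration 2: n = 1, theta = 0.25, grad = 0.5
After iteration 3: n = 2, theta = 0.125, grad = 0.25
After iteration 4: n = 3, theta = 0.0625, grad = 0.125
After iteration 5: n = 4, theta = 0.03125, grad = 0.0625
Loop ends.

Final answer: 0.03125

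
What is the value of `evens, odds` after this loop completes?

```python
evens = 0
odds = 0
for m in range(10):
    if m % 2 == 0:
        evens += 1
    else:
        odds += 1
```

Let's trace through this code step by step.

Initialize: evens = 0
Initialize: odds = 0
Entering loop: for m in range(10):
After iteration 1: m = 0, evens = 1, odds = 0
After iteration 2: m = 1, evens = 1, odds = 1
After iteration 3: m = 2, evens = 2, odds = 1
After iteration 4: m = 3, evens = 2, odds = 2
After iteration 5: m = 4, evens = 3, odds = 2
After iteration 6: m = 5, evens = 3, odds = 3
After iteration 7: m = 6, evens = 4, odds = 3
After iteration 8: m = 7, evens = 4, odds = 4
After iteration 9: m = 8, evens = 5, odds = 4
After iteration 10: m = 9, evens = 5, odds = 5
Loop ends.

Final answer: 5, 5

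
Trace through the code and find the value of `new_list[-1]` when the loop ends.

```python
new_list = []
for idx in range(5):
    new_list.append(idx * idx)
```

Let's trace through this code step by step.

Initialize: new_list = []
Entering loop: for idx in range(5):
After iteration 1: idx = 0, new_list = [0]
After iteration 2: idx = 1, new_list = [0, 1]
After iteration 3: idx = 2, new_list = [0, 1, 4]
After iteration 4: idx = 3, new_list = [0, 1, 4, 9]
After iteration 5: idx = 4, new_list = [0, 1, 4, 9, 16]
Loop ends.
new_list[-1] = 16

Final answer: 16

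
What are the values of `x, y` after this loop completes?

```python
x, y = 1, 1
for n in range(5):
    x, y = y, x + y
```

Let's trace through this code step by step.

Initialize: x = 1
Initialize: y = 1
Entering loop: for n in range(5):
After iteration 1: n = 0, x = 1, y = 2
After iteration 2: n = 1, x = 2, y = 3
After iteration 3: n = 2, x = 3, y = 5
After iteration 4: n = 3, x = 5, y = 8
After iteration 5: n = 4, x = 8, y = 13
Loop ends.

Final answer: 8, 13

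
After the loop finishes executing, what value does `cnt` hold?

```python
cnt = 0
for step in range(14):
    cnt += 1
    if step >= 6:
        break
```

Let's trace through this code step by step.

Initialize: cnt = 0
Entering loop: for step in range(14):
After iteration 1: step = 0, cnt = 1
After iteration 2: step = 1, cnt = 2
After iteration 3: step = 2, cnt = 3
After iteration 4: step = 3, cnt = 4
After iteration 5: step = 4, cnt = 5
After iteration 6: step = 5, cnt = 6
After iteration 7: step = 6, cnt = 7
Loop ends.

Final answer: 7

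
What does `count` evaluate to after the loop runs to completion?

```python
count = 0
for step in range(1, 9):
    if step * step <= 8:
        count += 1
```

Let's trace through this code step by step.

Initialize: count = 0
Entering loop: for step in range(1, 9):
After iteration 1: step = 1, count = 1
After iteration 2: step = 2, count = 2
After iteration 3: step = 3, count = 2
After iteration 4: step = 4, count = 2
After iteration 5: step = 5, count = 2
After iteration 6: step = 6, count = 2
After iteration 7: step = 7, count = 2
After iteration 8: step = 8, count = 2
Loop ends.

Final answer: 2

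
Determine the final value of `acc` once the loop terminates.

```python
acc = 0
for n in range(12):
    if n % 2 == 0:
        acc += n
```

Let's trace through this code step by step.

Initialize: acc = 0
Entering loop: for n in range(12):
After iteration 1: n = 0, acc = 0
After iteration 2: n = 1, acc = 0
After iteration 3: n = 2, acc = 2
After iteration 4: n = 3, acc = 2
After iteration 5: n = 4, acc = 6
After iteration 6: n = 5, acc = 6
After iteration 7: n = 6, acc = 12
After iteration 8: n = 7, acc = 12
After iteration 9: n = 8, acc = 20
After iteration 10: n = 9, acc = 20
After iteration 11: n = 10, acc = 30
After iteration 12: n = 11, acc = 30
Loop ends.

Final answer: 30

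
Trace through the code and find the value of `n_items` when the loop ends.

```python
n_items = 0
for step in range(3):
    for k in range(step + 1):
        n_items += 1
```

Let's trace through this code step by step.

Initialize: n_items = 0
Entering loop: for step in range(3):
After iteration 1: step = 0, n_items = 1, k = 0
After iteration 2: step = 1, n_items = 3, k = 1
After iteration 3: step = 2, n_items = 6, k = 2
Loop ends.

Final answer: 6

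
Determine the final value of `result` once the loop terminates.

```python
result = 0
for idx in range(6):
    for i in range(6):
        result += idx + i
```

Let's trace through this code step by step.

Initialize: result = 0
Entering loop: for idx in range(6):
After iteration 1: idx = 0, result = 15
After iteration 2: idx = 1, result = 36
After iteration 3: idx = 2, result = 63
After iteration 4: idx = 3, result = 96
After iteration 5: idx = 4, result = 135
After iteration 6: idx = 5, result = 180
Loop ends.

Final answer: 180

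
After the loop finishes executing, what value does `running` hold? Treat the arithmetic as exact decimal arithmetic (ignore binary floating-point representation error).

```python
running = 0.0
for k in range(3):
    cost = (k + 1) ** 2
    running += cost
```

Let's trace through this code step by step.

Initialize: running = 0.0
Entering loop: for k in range(3):
After iteration 1: k = 0, running = 1.0, cost = 1
After iteration 2: k = 1, running = 5.0, cost = 4
After iteration 3: k = 2, running = 14.0, cost = 9
Loop ends.

Final answer: 14.0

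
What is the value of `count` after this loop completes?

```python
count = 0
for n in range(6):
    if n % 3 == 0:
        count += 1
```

Let's trace through this code step by step.

Initialize: count = 0
Entering loop: for n in range(6):
After iteration 1: n = 0, count = 1
After iteration 2: n = 1, count = 1
After iteration 3: n = 2, count = 1
After iteration 4: n = 3, count = 2
After iteration 5: n = 4, count = 2
After iteration 6: n = 5, count = 2
Loop ends.

Final answer: 2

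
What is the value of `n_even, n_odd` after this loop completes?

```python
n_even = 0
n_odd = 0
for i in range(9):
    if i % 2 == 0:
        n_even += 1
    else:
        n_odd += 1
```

Let's trace through this code step by step.

Initialize: n_even = 0
Initialize: n_odd = 0
Entering loop: for i in range(9):
After iteration 1: i = 0, n_even = 1, n_odd = 0
After iteration 2: i = 1, n_even = 1, n_odd = 1
After iteration 3: i = 2, n_even = 2, n_odd = 1
After iteration 4: i = 3, n_even = 2, n_odd = 2
After iteration 5: i = 4, n_even = 3, n_odd = 2
After iteration 6: i = 5, n_even = 3, n_odd = 3
After iteration 7: i = 6, n_even = 4, n_odd = 3
After iteration 8: i = 7, n_even = 4, n_odd = 4
After iteration 9: i = 8, n_even = 5, n_odd = 4
Loop ends.

Final answer: 5, 4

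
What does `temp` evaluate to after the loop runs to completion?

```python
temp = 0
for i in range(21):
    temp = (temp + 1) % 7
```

Let's trace through this code step by step.

Initialize: temp = 0
Entering loop: for i in range(21):
After iteration 1: i = 0, temp = 1
After iteration 2: i = 1, temp = 2
After iteration 3: i = 2, temp = 3
After iteration 4: i = 3, temp = 4
After iteration 5: i = 4, temp = 5
After iteration 6: i = 5, temp = 6
After iteration 7: i = 6, temp = 0
After iteration 8: i = 7, temp = 1
After iteration 9: i = 8, temp = 2
After iteration 10: i = 9, temp = 3
After iteration 11: i = 10, temp = 4
After iteration 12: i = 11, temp = 5
After iteration 13: i = 12, temp = 6
After iteration 14: i = 13, temp = 0
After iteration 15: i = 14, temp = 1
After iteration 16: i = 15, temp = 2
After iteration 17: i = 16, temp = 3
After iteration 18: i = 17, temp = 4
After iteration 19: i = 18, temp = 5
After iteration 20: i = 19, temp = 6
After iteration 21: i = 20, temp = 0
Loop ends.

Final answer: 0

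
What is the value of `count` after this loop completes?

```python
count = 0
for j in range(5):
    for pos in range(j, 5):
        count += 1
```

Let's trace through this code step by step.

Initialize: count = 0
Entering loop: for j in range(5):
After iteration 1: j = 0, count = 5
After iteration 2: j = 1, count = 9
After iteration 3: j = 2, count = 12
After iteration 4: j = 3, count = 14
After iteration 5: j = 4, count = 15
Loop ends.

Final answer: 15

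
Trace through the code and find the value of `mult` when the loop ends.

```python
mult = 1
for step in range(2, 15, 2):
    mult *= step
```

Let's trace through this code step by step.

Initialize: mult = 1
Entering loop: for step in range(2, 15, 2):
After iteration 1: step = 2, mult = 2
After iteration 2: step = 4, mult = 8
After iteration 3: step = 6, mult = 48
After iteration 4: step = 8, mult = 384
After iteration 5: step = 10, mult = 3840
After iteration 6: step = 12, mult = 46080
After iteration 7: step = 14, mult = 645120
Loop ends.

Final answer: 645120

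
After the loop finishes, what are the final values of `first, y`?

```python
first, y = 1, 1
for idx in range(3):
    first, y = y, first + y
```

Let's trace through this code step by step.

Initialize: first = 1
Initialize: y = 1
Entering loop: for idx in range(3):
After iteration 1: idx = 0, first = 1, y = 2
After iteration 2: idx = 1, first = 2, y = 3
After iteration 3: idx = 2, first = 3, y = 5
Loop ends.

Final answer: 3, 5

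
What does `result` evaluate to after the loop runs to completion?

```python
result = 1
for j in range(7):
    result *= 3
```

Let's trace through this code step by step.

Initialize: result = 1
Entering loop: for j in range(7):
After iteration 1: j = 0, result = 3
After iteration 2: j = 1, result = 9
After iteration 3: j = 2, result = 27
After iteration 4: j = 3, result = 81
After iteration 5: j = 4, result = 243
After iteration 6: j = 5, result = 729
After iteration 7: j = 6, result = 2187
Loop ends.

Final answer: 2187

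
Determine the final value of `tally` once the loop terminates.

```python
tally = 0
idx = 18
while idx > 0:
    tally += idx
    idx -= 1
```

Let's trace through this code step by step.

Initialize: tally = 0
Initialize: idx = 18
Entering loop: while idx > 0:
After iteration 1: tally = 18, idx = 17
After iteration 2: tally = 35, idx = 16
After iteration 3: tally = 51, idx = 15
After iteration 4: tally = 66, idx = 14
After iteration 5: tally = 80, idx = 13
After iteration 6: tally = 93, idx = 12
After iteration 7: tally = 105, idx = 11
After iteration 8: tally = 116, idx = 10
After iteration 9: tally = 126, idx = 9
After iteration 10: tally = 135, idx = 8
After iteration 11: tally = 143, idx = 7
After iteration 12: tally = 150, idx = 6
After iteration 13: tally = 156, idx = 5
After iteration 14: tally = 161, idx = 4
After iteration 15: tally = 165, idx = 3
After iteration 16: tally = 168, idx = 2
After iteration 17: tally = 170, idx = 1
After iteration 18: tally = 171, idx = 0
Loop ends.

Final answer: 171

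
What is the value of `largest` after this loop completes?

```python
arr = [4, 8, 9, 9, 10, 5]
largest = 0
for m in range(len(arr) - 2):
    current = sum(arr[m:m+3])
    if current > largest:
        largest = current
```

Let's trace through this code step by step.

Initialize: arr = [4, 8, 9, 9, 10, 5]
Initialize: largest = 0
Entering loop: for m in range(len(arr) - 2):
After iteration 1: m = 0, largest = 21, current = 21
After iteration 2: m = 1, largest = 26, current = 26
After iteration 3: m = 2, largest = 28, current = 28
After iteration 4: m = 3, largest = 28, current = 24
Loop ends.

Final answer: 28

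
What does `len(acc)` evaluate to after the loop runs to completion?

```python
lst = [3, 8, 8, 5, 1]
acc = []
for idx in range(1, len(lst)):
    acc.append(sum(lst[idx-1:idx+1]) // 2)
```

Let's trace through this code step by step.

Initialize: lst = [3, 8, 8, 5, 1]
Initialize: acc = []
Entering loop: for idx in range(1, len(lst)):
After iteration 1: idx = 1, acc = [5]
After iteration 2: idx = 2, acc = [5, 8]
After iteration 3: idx = 3, acc = [5, 8, 6]
After iteration 4: idx = 4, acc = [5, 8, 6, 3]
Loop ends.
len(acc) = 4

Final answer: 4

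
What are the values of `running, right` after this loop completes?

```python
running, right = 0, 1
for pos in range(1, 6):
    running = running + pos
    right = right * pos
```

Let's trace through this code step by step.

Initialize: running = 0
Initialize: right = 1
Entering loop: for pos in range(1, 6):
After iteration 1: pos = 1, running = 1, right = 1
After iteration 2: pos = 2, running = 3, right = 2
After iteration 3: pos = 3, running = 6, right = 6
After iteration 4: pos = 4, running = 10, right = 24
After iteration 5: pos = 5, running = 15, right = 120
Loop ends.

Final answer: 15, 120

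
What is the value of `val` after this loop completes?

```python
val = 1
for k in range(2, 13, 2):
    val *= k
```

Let's trace through this code step by step.

Initialize: val = 1
Entering loop: for k in range(2, 13, 2):
After iteration 1: k = 2, val = 2
After iteration 2: k = 4, val = 8
After iteration 3: k = 6, val = 48
After iteration 4: k = 8, val = 384
After iteration 5: k = 10, val = 3840
After iteration 6: k = 12, val = 46080
Loop ends.

Final answer: 46080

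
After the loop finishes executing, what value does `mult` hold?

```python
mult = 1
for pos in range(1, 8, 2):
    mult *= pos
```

Let's trace through this code step by step.

Initialize: mult = 1
Entering loop: for pos in range(1, 8, 2):
After iteration 1: pos = 1, mult = 1
After iteration 2: pos = 3, mult = 3
After iteration 3: pos = 5, mult = 15
After iteration 4: pos = 7, mult = 105
Loop ends.

Final answer: 105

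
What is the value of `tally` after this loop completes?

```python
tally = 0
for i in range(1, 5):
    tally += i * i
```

Let's trace through this code step by step.

Initialize: tally = 0
Entering loop: for i in range(1, 5):
After iteration 1: i = 1, tally = 1
After iteration 2: i = 2, tally = 5
After iteration 3: i = 3, tally = 14
After iteration 4: i = 4, tally = 30
Loop ends.

Final answer: 30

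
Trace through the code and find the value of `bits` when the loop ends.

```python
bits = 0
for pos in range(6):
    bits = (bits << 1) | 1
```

Let's trace through this code step by step.

Initialize: bits = 0
Entering loop: for pos in range(6):
After iteration 1: pos = 0, bits = 1
After iteration 2: pos = 1, bits = 3
After iteration 3: pos = 2, bits = 7
After iteration 4: pos = 3, bits = 15
After iteration 5: pos = 4, bits = 31
After iteration 6: pos = 5, bits = 63
Loop ends.

Final answer: 63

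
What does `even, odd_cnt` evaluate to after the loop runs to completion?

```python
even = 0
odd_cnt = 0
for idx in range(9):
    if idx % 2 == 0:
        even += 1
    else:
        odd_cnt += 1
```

Let's trace through this code step by step.

Initialize: even = 0
Initialize: odd_cnt = 0
Entering loop: for idx in range(9):
After iteration 1: idx = 0, even = 1, odd_cnt = 0
After iteration 2: idx = 1, even = 1, odd_cnt = 1
After iteration 3: idx = 2, even = 2, odd_cnt = 1
After iteration 4: idx = 3, even = 2, odd_cnt = 2
After iteration 5: idx = 4, even = 3, odd_cnt = 2
After iteration 6: idx = 5, even = 3, odd_cnt = 3
After iteration 7: idx = 6, even = 4, odd_cnt = 3
After iteration 8: idx = 7, even = 4, odd_cnt = 4
After iteration 9: idx = 8, even = 5, odd_cnt = 4
Loop ends.

Final answer: 5, 4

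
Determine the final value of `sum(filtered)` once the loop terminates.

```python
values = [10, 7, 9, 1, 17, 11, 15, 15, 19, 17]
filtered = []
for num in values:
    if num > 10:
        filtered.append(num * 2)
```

Let's trace through this code step by step.

Initialize: values = [10, 7, 9, 1, 17, 11, 15, 15, 19, 17]
Initialize: filtered = []
Entering loop: for num in values:
After iteration 1: num = 10, filtered = []
After iteration 2: num = 7, filtered = []
After iteration 3: num = 9, filtered = []
After iteration 4: num = 1, filtered = []
After iteration 5: num = 17, filtered = [34]
After iteration 6: num = 11, filtered = [34, 22]
After iteration 7: num = 15, filtered = [34, 22, 30]
After iteration 8: num = 15, filtered = [34, 22, 30, 30]
After iteration 9: num = 19, filtered = [34, 22, 30, 30, 38]
After iteration 10: num = 17, filtered = [34, 22, 30, 30, 38, 34]
Loop ends.
sum(filtered) = 188

Final answer: 188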